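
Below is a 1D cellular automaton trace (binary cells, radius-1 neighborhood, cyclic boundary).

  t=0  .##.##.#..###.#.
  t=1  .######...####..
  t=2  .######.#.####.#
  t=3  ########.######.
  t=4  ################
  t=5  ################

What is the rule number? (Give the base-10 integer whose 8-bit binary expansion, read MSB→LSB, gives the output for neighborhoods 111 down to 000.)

233

  [7] ### => #  t=0,i=11
  [6] ##. => #  t=0,i=2
  [5] #.# => #  t=0,i=3
  [4] #.. => .  t=0,i=8
  [3] .## => #  t=0,i=1
  [2] .#. => .  t=0,i=7
  [1] ..# => .  t=0,i=0
  [0] ... => #  t=1,i=8
  bits 11101001 = 233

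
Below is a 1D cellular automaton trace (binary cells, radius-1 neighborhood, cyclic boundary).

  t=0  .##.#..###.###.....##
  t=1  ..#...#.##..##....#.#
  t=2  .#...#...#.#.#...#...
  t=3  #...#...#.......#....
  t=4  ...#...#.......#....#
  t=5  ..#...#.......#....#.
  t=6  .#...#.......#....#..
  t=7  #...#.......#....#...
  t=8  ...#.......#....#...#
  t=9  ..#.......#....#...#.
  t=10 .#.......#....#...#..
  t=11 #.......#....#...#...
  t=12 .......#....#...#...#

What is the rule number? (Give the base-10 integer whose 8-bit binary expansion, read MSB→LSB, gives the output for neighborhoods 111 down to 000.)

  nb ###: next=#  (t=0,i=8, bit7=1)
  nb ##.: next=#  (t=0,i=2, bit6=1)
  nb #.#: next=.  (t=0,i=0, bit5=0)
  nb #..: next=.  (t=0,i=5, bit4=0)
  nb .##: next=.  (t=0,i=1, bit3=0)
  nb .#.: next=.  (t=0,i=4, bit2=0)
  nb ..#: next=#  (t=0,i=6, bit1=1)
  nb ...: next=.  (t=0,i=15, bit0=0)
  bits 11000010 = 194

194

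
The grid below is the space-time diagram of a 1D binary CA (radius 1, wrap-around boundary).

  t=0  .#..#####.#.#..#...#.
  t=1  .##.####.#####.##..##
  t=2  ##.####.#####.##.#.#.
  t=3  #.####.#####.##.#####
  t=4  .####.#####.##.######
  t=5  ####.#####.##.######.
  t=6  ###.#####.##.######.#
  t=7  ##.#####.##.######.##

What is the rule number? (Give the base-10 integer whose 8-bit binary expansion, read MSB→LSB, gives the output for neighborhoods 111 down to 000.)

  ### -> #   bit 7 = 1  t=0,i=5
  ##. -> .   bit 6 = 0  t=0,i=8
  #.# -> #   bit 5 = 1  t=0,i=9
  #.. -> #   bit 4 = 1  t=0,i=2
  .## -> #   bit 3 = 1  t=0,i=4
  .#. -> #   bit 2 = 1  t=0,i=1
  ..# -> .   bit 1 = 0  t=0,i=0
  ... -> .   bit 0 = 0  t=0,i=17
  bits 10111100 = 188

188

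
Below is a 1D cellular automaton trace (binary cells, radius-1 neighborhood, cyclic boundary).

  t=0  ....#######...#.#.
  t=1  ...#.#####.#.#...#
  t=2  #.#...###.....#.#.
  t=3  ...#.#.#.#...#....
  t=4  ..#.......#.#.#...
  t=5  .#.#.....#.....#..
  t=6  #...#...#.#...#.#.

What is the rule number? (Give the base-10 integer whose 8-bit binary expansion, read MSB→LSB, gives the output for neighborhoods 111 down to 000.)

146

  ### -> #   bit 7 = 1  t=0,i=5
  ##. -> .   bit 6 = 0  t=0,i=10
  #.# -> .   bit 5 = 0  t=0,i=15
  #.. -> #   bit 4 = 1  t=0,i=11
  .## -> .   bit 3 = 0  t=0,i=4
  .#. -> .   bit 2 = 0  t=0,i=14
  ..# -> #   bit 1 = 1  t=0,i=3
  ... -> .   bit 0 = 0  t=0,i=0
  bits 10010010 = 146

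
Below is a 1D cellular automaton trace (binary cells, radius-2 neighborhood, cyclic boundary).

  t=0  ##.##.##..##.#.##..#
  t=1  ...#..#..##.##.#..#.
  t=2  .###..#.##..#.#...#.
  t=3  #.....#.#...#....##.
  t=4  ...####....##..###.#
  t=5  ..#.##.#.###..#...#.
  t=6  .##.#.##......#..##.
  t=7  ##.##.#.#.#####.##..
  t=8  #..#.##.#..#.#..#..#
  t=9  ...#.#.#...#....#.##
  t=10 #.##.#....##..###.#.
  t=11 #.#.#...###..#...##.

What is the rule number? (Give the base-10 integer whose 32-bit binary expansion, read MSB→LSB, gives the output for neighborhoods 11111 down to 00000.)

  #####|.  b31=0 t=7,i=12
  ####.|#  b30=1 t=4,i=5
  ###.#|.  b29=0 t=0,i=1
  ###..|.  b28=0 t=2,i=3
  ##.##|.  b27=0 t=0,i=2
  ##.#.|#  b26=1 t=0,i=12
  ##..#|.  b25=0 t=0,i=8
  ##...|#  b24=1 t=4,i=7
  #.###|.  b23=0 t=5,i=9
  #.##.|#  b22=1 t=0,i=3
  #.#.#|#  b21=1 t=0,i=13
  #.#..|.  b20=0 t=1,i=15
  #..##|#  b19=1 t=0,i=9
  #..#.|.  b18=0 t=1,i=5
  #...#|.  b17=0 t=2,i=16
  #....|.  b16=0 t=1,i=0
  .####|#  b15=1 t=4,i=4
  .###.|.  b14=0 t=0,i=0
  .##.#|.  b13=0 t=0,i=4
  .##..|.  b12=0 t=0,i=7
  .#.##|.  b11=0 t=0,i=14
  .#.#.|.  b10=0 t=2,i=13
  .#..#|.  b9=0 t=1,i=4
  .#...|.  b8=0 t=1,i=19
  ..###|.  b7=0 t=0,i=19
  ..##.|#  b6=1 t=0,i=10
  ..#.#|#  b5=1 t=2,i=6
  ..#..|#  b4=1 t=1,i=3
  ...##|#  b3=1 t=3,i=16
  ...#.|#  b2=1 t=1,i=2
  ....#|#  b1=1 t=1,i=1
  .....|#  b0=1 t=3,i=3
  bits 01000101011010001000000001111111 = 1164476543

1164476543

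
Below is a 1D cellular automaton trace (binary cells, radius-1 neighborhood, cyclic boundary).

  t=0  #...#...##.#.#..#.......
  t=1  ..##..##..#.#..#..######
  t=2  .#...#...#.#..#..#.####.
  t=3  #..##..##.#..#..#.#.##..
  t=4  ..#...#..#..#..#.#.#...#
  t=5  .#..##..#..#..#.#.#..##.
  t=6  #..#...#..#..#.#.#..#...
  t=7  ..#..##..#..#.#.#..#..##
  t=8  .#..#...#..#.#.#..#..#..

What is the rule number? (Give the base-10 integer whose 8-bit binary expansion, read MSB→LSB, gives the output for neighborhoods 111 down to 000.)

163

  [7] ### => #  t=1,i=19
  [6] ##. => .  t=0,i=9
  [5] #.# => #  t=0,i=10
  [4] #.. => .  t=0,i=1
  [3] .## => .  t=0,i=8
  [2] .#. => .  t=0,i=0
  [1] ..# => #  t=0,i=3
  [0] ... => #  t=0,i=2
  bits 10100011 = 163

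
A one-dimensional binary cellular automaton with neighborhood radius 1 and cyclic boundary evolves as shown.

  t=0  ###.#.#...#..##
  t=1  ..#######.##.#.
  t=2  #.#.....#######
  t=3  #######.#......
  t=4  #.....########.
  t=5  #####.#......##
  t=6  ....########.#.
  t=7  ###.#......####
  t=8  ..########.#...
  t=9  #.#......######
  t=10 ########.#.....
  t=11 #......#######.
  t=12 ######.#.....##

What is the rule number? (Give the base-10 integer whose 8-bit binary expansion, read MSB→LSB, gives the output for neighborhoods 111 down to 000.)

  ###|.  b7=0 t=0,i=0
  ##.|#  b6=1 t=0,i=2
  #.#|#  b5=1 t=0,i=3
  #..|#  b4=1 t=0,i=7
  .##|#  b3=1 t=0,i=13
  .#.|#  b2=1 t=0,i=4
  ..#|.  b1=0 t=0,i=9
  ...|#  b0=1 t=0,i=8
  bits 01111101 = 125

125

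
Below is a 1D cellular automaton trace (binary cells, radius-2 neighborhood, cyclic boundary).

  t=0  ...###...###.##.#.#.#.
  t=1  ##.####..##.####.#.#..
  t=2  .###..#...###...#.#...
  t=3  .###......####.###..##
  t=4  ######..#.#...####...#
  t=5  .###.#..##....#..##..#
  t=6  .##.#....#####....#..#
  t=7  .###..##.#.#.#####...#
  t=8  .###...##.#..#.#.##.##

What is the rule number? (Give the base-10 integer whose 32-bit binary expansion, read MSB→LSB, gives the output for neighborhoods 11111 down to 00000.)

2646701222

  #####|#  b31=1 t=4,i=1
  ####.|.  b30=0 t=1,i=5
  ###.#|.  b29=0 t=0,i=11
  ###..|#  b28=1 t=0,i=5
  ##.##|#  b27=1 t=0,i=12
  ##.#.|#  b26=1 t=0,i=15
  ##..#|.  b25=0 t=1,i=7
  ##...|#  b24=1 t=0,i=6
  #.###|#  b23=1 t=1,i=3
  #.##.|#  b22=1 t=0,i=13
  #.#.#|.  b21=0 t=0,i=16
  #.#..|.  b20=0 t=0,i=20
  #..##|.  b19=0 t=1,i=8
  #..#.|.  b18=0 t=2,i=5
  #...#|.  b17=0 t=0,i=7
  #....|#  b16=1 t=0,i=0
  .####|.  b15=0 t=1,i=4
  .###.|#  b14=1 t=0,i=4
  .##.#|#  b13=1 t=0,i=14
  .##..|#  b12=1 t=5,i=9
  .#.##|.  b11=0 t=5,i=0
  .#.#.|#  b10=1 t=0,i=17
  .#..#|.  b9=0 t=1,i=20
  .#...|.  b8=0 t=0,i=21
  ..###|#  b7=1 t=0,i=3
  ..##.|.  b6=0 t=1,i=0
  ..#.#|#  b5=1 t=2,i=16
  ..#..|.  b4=0 t=2,i=6
  ...##|.  b3=0 t=0,i=2
  ...#.|#  b2=1 t=2,i=15
  ....#|#  b1=1 t=0,i=1
  .....|.  b0=0 t=3,i=6
  bits 10011101110000010111010010100110 = 2646701222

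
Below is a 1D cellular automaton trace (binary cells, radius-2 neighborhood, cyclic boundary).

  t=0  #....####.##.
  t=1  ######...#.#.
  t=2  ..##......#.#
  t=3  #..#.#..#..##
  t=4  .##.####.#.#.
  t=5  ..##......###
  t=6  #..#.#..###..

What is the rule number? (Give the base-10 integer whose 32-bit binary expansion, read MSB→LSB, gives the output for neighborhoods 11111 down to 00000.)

  [31] ##### => #  t=1,i=2
  [30] ####. => .  t=0,i=7
  [29] ###.# => .  t=0,i=8
  [28] ###.. => .  t=1,i=5
  [27] ##.## => #  t=0,i=9
  [26] ##.#. => .  t=0,i=12
  [25] ##..# => #  t=3,i=1
  [24] ##... => .  t=1,i=6
  [23] #.### => .  t=1,i=0
  [22] #.##. => .  t=0,i=10
  [21] #.#.# => .  t=1,i=11
  [20] #.#.. => #  t=0,i=0
  [19] #..## => .  t=2,i=1
  [18] #..#. => #  t=3,i=2
  [17] #...# => .  t=1,i=7
  [16] #.... => #  t=0,i=2
  [15] .#### => .  t=0,i=6
  [14] .###. => .  t=3,i=12
  [13] .##.# => #  t=0,i=11
  [12] .##.. => #  t=2,i=3
  [11] .#.## => #  t=1,i=12
  [10] .#.#. => #  t=1,i=10
  [9] .#..# => #  t=2,i=0
  [8] .#... => #  t=0,i=1
  [7] ..### => #  t=0,i=5
  [6] ..##. => .  t=2,i=2
  [5] ..#.# => .  t=1,i=9
  [4] ..#.. => .  t=3,i=8
  [3] ...## => #  t=0,i=4
  [2] ...#. => .  t=1,i=8
  [1] ....# => #  t=0,i=3
  [0] ..... => .  t=2,i=6
  bits 10001010000101010011111110001010 = 2316648330

2316648330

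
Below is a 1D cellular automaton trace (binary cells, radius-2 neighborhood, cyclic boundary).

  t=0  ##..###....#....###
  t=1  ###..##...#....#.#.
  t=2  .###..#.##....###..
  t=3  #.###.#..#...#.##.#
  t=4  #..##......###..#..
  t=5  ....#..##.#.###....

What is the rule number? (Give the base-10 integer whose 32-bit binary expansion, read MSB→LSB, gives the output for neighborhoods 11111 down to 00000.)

1912796205

  nb #####: next=.  (t=0,i=18, bit31=0)
  nb ####.: next=#  (t=0,i=0, bit30=1)
  nb ###.#: next=#  (t=3,i=4, bit29=1)
  nb ###..: next=#  (t=0,i=1, bit28=1)
  nb ##.##: next=.  (t=3,i=1, bit27=0)
  nb ##.#.: next=.  (t=3,i=5, bit26=0)
  nb ##..#: next=#  (t=0,i=2, bit25=1)
  nb ##...: next=.  (t=0,i=7, bit24=0)
  nb #.###: next=.  (t=1,i=0, bit23=0)
  nb #.##.: next=.  (t=2,i=8, bit22=0)
  nb #.#.#: next=.  (t=1,i=17, bit21=0)
  nb #.#..: next=.  (t=3,i=6, bit20=0)
  nb #..##: next=.  (t=0,i=3, bit19=0)
  nb #..#.: next=.  (t=2,i=5, bit18=0)
  nb #...#: next=#  (t=1,i=8, bit17=1)
  nb #....: next=.  (t=0,i=8, bit16=0)
  nb .####: next=#  (t=0,i=17, bit15=1)
  nb .###.: next=#  (t=0,i=5, bit14=1)
  nb .##.#: next=#  (t=3,i=0, bit13=1)
  nb .##..: next=#  (t=1,i=6, bit12=1)
  nb .#.##: next=.  (t=1,i=18, bit11=0)
  nb .#.#.: next=#  (t=1,i=16, bit10=1)
  nb .#..#: next=.  (t=3,i=7, bit9=0)
  nb .#...: next=.  (t=0,i=12, bit8=0)
  nb ..###: next=.  (t=0,i=4, bit7=0)
  nb ..##.: next=.  (t=1,i=5, bit6=0)
  nb ..#.#: next=#  (t=1,i=15, bit5=1)
  nb ..#..: next=.  (t=0,i=11, bit4=0)
  nb ...##: next=#  (t=0,i=15, bit3=1)
  nb ...#.: next=#  (t=0,i=10, bit2=1)
  nb ....#: next=.  (t=0,i=9, bit1=0)
  nb .....: next=#  (t=4,i=7, bit0=1)
  bits 01110010000000101111010000101101 = 1912796205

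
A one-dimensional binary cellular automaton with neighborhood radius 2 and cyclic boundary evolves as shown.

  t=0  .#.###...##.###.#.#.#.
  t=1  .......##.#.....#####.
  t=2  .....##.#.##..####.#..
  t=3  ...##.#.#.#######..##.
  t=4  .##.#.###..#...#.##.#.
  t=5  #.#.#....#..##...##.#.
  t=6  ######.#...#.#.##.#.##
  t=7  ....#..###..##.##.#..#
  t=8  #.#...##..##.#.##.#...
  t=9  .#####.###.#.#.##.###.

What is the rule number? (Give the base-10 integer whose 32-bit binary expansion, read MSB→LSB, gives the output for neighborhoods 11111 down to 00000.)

  ##### -> .   bit 31 = 0  t=1,i=18
  ####. -> #   bit 30 = 1  t=1,i=19
  ###.# -> .   bit 29 = 0  t=0,i=14
  ###.. -> .   bit 28 = 0  t=0,i=5
  ##.## -> .   bit 27 = 0  t=0,i=11
  ##.#. -> .   bit 26 = 0  t=0,i=15
  ##..# -> #   bit 25 = 1  t=2,i=12
  ##... -> .   bit 24 = 0  t=0,i=6
  #.### -> .   bit 23 = 0  t=0,i=3
  #.##. -> #   bit 22 = 1  t=2,i=10
  #.#.# -> #   bit 21 = 1  t=0,i=16
  #.#.. -> #   bit 20 = 1  t=0,i=20
  #..## -> #   bit 19 = 1  t=2,i=13
  #..#. -> .   bit 18 = 0  t=0,i=0
  #...# -> #   bit 17 = 1  t=0,i=7
  #.... -> .   bit 16 = 0  t=1,i=0
  .#### -> #   bit 15 = 1  t=1,i=17
  .###. -> .   bit 14 = 0  t=0,i=4
  .##.# -> #   bit 13 = 1  t=0,i=10
  .##.. -> #   bit 12 = 1  t=2,i=11
  .#.## -> .   bit 11 = 0  t=0,i=2
  .#.#. -> #   bit 10 = 1  t=0,i=17
  .#..# -> .   bit 9 = 0  t=0,i=21
  .#... -> #   bit 8 = 1  t=1,i=11
  ..### -> #   bit 7 = 1  t=1,i=16
  ..##. -> .   bit 6 = 0  t=0,i=9
  ..#.# -> .   bit 5 = 0  t=0,i=1
  ..#.. -> .   bit 4 = 0  t=4,i=11
  ...## -> #   bit 3 = 1  t=0,i=8
  ...#. -> .   bit 2 = 0  t=4,i=14
  ....# -> #   bit 1 = 1  t=1,i=5
  ..... -> .   bit 0 = 0  t=1,i=1
  bits 01000010011110101011010110001010 = 1115338122

1115338122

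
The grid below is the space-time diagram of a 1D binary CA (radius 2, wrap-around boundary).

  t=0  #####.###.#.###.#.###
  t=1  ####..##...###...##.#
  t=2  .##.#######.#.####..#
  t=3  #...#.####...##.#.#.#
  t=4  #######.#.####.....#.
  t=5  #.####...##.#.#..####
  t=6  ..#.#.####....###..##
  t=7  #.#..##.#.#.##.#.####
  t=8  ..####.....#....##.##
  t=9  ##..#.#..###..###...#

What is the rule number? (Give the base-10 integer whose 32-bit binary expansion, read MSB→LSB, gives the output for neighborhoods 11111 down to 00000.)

  #####|#  b31=1 t=0,i=0
  ####.|#  b30=1 t=0,i=3
  ###.#|.  b29=0 t=0,i=4
  ###..|.  b28=0 t=1,i=3
  ##.##|.  b27=0 t=0,i=5
  ##.#.|.  b26=0 t=0,i=9
  ##..#|#  b25=1 t=1,i=4
  ##...|#  b24=1 t=1,i=8
  #.###|#  b23=1 t=0,i=6
  #.##.|.  b22=0 t=2,i=1
  #.#.#|.  b21=0 t=0,i=10
  #.#..|#  b20=1 t=5,i=14
  #..##|#  b19=1 t=1,i=5
  #..#.|.  b18=0 t=2,i=19
  #...#|#  b17=1 t=1,i=9
  #....|.  b16=0 t=4,i=15
  .####|.  b15=0 t=0,i=19
  .###.|#  b14=1 t=0,i=7
  .##.#|.  b13=0 t=1,i=18
  .##..|#  b12=1 t=1,i=7
  .#.##|#  b11=1 t=0,i=11
  .#.#.|.  b10=0 t=3,i=17
  .#..#|#  b9=1 t=5,i=15
  .#...|.  b8=0 t=8,i=12
  ..###|.  b7=0 t=1,i=11
  ..##.|#  b6=1 t=1,i=6
  ..#.#|#  b5=1 t=2,i=20
  ..#..|#  b4=1 t=8,i=11
  ...##|#  b3=1 t=1,i=10
  ...#.|#  b2=1 t=3,i=3
  ....#|#  b1=1 t=4,i=17
  .....|.  b0=0 t=4,i=16
  bits 11000011100110100101101001111110 = 3281672830

3281672830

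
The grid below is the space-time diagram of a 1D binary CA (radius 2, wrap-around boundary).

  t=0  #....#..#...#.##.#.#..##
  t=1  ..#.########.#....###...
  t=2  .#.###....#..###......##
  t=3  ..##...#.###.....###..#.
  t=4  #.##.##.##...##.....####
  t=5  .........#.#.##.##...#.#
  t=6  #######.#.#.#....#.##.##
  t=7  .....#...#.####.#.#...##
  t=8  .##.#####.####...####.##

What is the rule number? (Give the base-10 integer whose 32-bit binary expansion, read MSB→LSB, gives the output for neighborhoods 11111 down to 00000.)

1117232981

  nb #####: next=.  (t=1,i=6, bit31=0)
  nb ####.: next=#  (t=1,i=10, bit30=1)
  nb ###.#: next=.  (t=1,i=11, bit29=0)
  nb ###..: next=.  (t=0,i=0, bit28=0)
  nb ##.##: next=.  (t=4,i=1, bit27=0)
  nb ##.#.: next=.  (t=0,i=16, bit26=0)
  nb ##..#: next=#  (t=3,i=20, bit25=1)
  nb ##...: next=.  (t=0,i=1, bit24=0)
  nb #.###: next=#  (t=1,i=4, bit23=1)
  nb #.##.: next=.  (t=0,i=14, bit22=0)
  nb #.#.#: next=.  (t=0,i=17, bit21=0)
  nb #.#..: next=#  (t=0,i=19, bit20=1)
  nb #..##: next=.  (t=0,i=21, bit19=0)
  nb #..#.: next=#  (t=0,i=7, bit18=1)
  nb #...#: next=#  (t=0,i=10, bit17=1)
  nb #....: next=#  (t=0,i=2, bit16=1)
  nb .####: next=#  (t=1,i=5, bit15=1)
  nb .###.: next=.  (t=0,i=23, bit14=0)
  nb .##.#: next=.  (t=0,i=15, bit13=0)
  nb .##..: next=#  (t=3,i=3, bit12=1)
  nb .#.##: next=#  (t=0,i=13, bit11=1)
  nb .#.#.: next=#  (t=0,i=18, bit10=1)
  nb .#..#: next=#  (t=0,i=6, bit9=1)
  nb .#...: next=#  (t=0,i=9, bit8=1)
  nb ..###: next=.  (t=0,i=22, bit7=0)
  nb ..##.: next=#  (t=2,i=22, bit6=1)
  nb ..#.#: next=.  (t=0,i=12, bit5=0)
  nb ..#..: next=#  (t=0,i=5, bit4=1)
  nb ...##: next=.  (t=1,i=17, bit3=0)
  nb ...#.: next=#  (t=0,i=4, bit2=1)
  nb ....#: next=.  (t=0,i=3, bit1=0)
  nb .....: next=#  (t=1,i=23, bit0=1)
  bits 01000010100101111001111101010101 = 1117232981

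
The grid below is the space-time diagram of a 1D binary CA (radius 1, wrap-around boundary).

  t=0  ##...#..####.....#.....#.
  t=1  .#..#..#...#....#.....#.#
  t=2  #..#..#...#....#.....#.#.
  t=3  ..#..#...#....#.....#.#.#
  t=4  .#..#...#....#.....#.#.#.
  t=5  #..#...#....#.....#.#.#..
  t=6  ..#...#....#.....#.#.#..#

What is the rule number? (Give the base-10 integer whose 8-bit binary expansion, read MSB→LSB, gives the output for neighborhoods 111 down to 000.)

98

  nb ###: next=.  (t=0,i=9, bit7=0)
  nb ##.: next=#  (t=0,i=1, bit6=1)
  nb #.#: next=#  (t=0,i=24, bit5=1)
  nb #..: next=.  (t=0,i=2, bit4=0)
  nb .##: next=.  (t=0,i=0, bit3=0)
  nb .#.: next=.  (t=0,i=5, bit2=0)
  nb ..#: next=#  (t=0,i=4, bit1=1)
  nb ...: next=.  (t=0,i=3, bit0=0)
  bits 01100010 = 98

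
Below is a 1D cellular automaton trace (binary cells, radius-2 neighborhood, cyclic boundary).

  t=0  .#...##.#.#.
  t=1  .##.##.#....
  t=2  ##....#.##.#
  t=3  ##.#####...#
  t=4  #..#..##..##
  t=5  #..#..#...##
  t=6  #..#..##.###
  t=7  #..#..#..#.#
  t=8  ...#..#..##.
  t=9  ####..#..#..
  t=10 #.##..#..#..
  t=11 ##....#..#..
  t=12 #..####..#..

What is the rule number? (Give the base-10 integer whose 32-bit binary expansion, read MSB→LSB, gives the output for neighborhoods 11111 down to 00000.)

  [31] ##### => .  t=3,i=5
  [30] ####. => #  t=3,i=6
  [29] ###.# => .  t=3,i=1
  [28] ###.. => #  t=2,i=1
  [27] ##.## => .  t=1,i=3
  [26] ##.#. => #  t=0,i=7
  [25] ##..# => .  t=4,i=1
  [24] ##... => .  t=2,i=2
  [23] #.### => #  t=2,i=11
  [22] #.##. => .  t=1,i=4
  [21] #.#.# => .  t=0,i=8
  [20] #.#.. => .  t=0,i=10
  [19] #..## => .  t=4,i=5
  [18] #..#. => .  t=0,i=0
  [17] #...# => .  t=0,i=3
  [16] #.... => #  t=1,i=9
  [15] .#### => .  t=3,i=4
  [14] .###. => #  t=2,i=0
  [13] .##.# => .  t=0,i=6
  [12] .##.. => .  t=4,i=7
  [11] .#.## => #  t=2,i=7
  [10] .#.#. => .  t=0,i=9
  [9] .#..# => .  t=0,i=11
  [8] .#... => #  t=0,i=2
  [7] ..### => #  t=3,i=11
  [6] ..##. => #  t=0,i=5
  [5] ..#.# => #  t=2,i=6
  [4] ..#.. => #  t=0,i=1
  [3] ...## => #  t=0,i=4
  [2] ...#. => #  t=2,i=5
  [1] ....# => #  t=1,i=11
  [0] ..... => .  t=1,i=10
  bits 01010100100000010100100111111110 = 1417759230

1417759230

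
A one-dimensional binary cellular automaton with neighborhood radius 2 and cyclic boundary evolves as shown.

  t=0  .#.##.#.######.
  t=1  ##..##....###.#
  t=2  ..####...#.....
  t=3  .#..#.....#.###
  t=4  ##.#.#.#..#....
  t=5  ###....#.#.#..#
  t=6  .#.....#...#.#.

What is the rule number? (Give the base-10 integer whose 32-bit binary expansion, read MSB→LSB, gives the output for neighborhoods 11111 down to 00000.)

  [31] ##### => #  t=0,i=10
  [30] ####. => #  t=0,i=12
  [29] ###.# => .  t=1,i=12
  [28] ###.. => .  t=0,i=13
  [27] ##.## => .  t=1,i=13
  [26] ##.#. => #  t=0,i=5
  [25] ##..# => #  t=0,i=14
  [24] ##... => .  t=1,i=6
  [23] #.### => .  t=0,i=8
  [22] #.##. => .  t=0,i=3
  [21] #.#.# => .  t=0,i=6
  [20] #.#.. => #  t=3,i=1
  [19] #..## => #  t=1,i=3
  [18] #..#. => #  t=0,i=0
  [17] #...# => .  t=2,i=7
  [16] #.... => .  t=1,i=7
  [15] .#### => .  t=0,i=9
  [14] .###. => .  t=1,i=0
  [13] .##.# => #  t=0,i=4
  [12] .##.. => #  t=1,i=5
  [11] .#.## => .  t=0,i=2
  [10] .#.#. => .  t=4,i=4
  [9] .#..# => .  t=3,i=2
  [8] .#... => #  t=2,i=10
  [7] ..### => .  t=1,i=10
  [6] ..##. => #  t=1,i=4
  [5] ..#.# => #  t=0,i=1
  [4] ..#.. => .  t=2,i=9
  [3] ...## => #  t=1,i=9
  [2] ...#. => .  t=2,i=8
  [1] ....# => .  t=1,i=8
  [0] ..... => #  t=2,i=12
  bits 11000110000111000011000101101001 = 3323736425

3323736425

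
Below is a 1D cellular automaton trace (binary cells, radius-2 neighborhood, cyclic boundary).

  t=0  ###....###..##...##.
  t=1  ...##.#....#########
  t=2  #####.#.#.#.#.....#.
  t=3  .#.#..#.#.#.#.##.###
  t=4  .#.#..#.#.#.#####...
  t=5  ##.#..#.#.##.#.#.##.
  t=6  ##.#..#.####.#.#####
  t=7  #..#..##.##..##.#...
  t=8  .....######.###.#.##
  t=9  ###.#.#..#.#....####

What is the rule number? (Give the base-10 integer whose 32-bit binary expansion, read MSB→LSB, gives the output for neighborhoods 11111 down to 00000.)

1232844909

  nb #####: next=.  (t=1,i=13, bit31=0)
  nb ####.: next=#  (t=1,i=18, bit30=1)
  nb ###.#: next=.  (t=2,i=4, bit29=0)
  nb ###..: next=.  (t=0,i=2, bit28=0)
  nb ##.##: next=#  (t=0,i=19, bit27=1)
  nb ##.#.: next=.  (t=1,i=5, bit26=0)
  nb ##..#: next=.  (t=0,i=10, bit25=0)
  nb ##...: next=#  (t=0,i=3, bit24=1)
  nb #.###: next=.  (t=0,i=0, bit23=0)
  nb #.##.: next=#  (t=3,i=14, bit22=1)
  nb #.#.#: next=#  (t=2,i=6, bit21=1)
  nb #.#..: next=#  (t=1,i=6, bit20=1)
  nb #..##: next=#  (t=0,i=11, bit19=1)
  nb #..#.: next=.  (t=3,i=5, bit18=0)
  nb #...#: next=#  (t=0,i=15, bit17=1)
  nb #....: next=#  (t=0,i=4, bit16=1)
  nb .####: next=#  (t=1,i=12, bit15=1)
  nb .###.: next=.  (t=0,i=1, bit14=0)
  nb .##.#: next=#  (t=0,i=18, bit13=1)
  nb .##..: next=#  (t=0,i=13, bit12=1)
  nb .#.##: next=#  (t=2,i=19, bit11=1)
  nb .#.#.: next=.  (t=2,i=7, bit10=0)
  nb .#..#: next=.  (t=3,i=4, bit9=0)
  nb .#...: next=.  (t=1,i=7, bit8=0)
  nb ..###: next=.  (t=0,i=7, bit7=0)
  nb ..##.: next=#  (t=0,i=12, bit6=1)
  nb ..#.#: next=#  (t=2,i=18, bit5=1)
  nb ..#..: next=.  (t=7,i=0, bit4=0)
  nb ...##: next=#  (t=0,i=6, bit3=1)
  nb ...#.: next=#  (t=2,i=17, bit2=1)
  nb ....#: next=.  (t=0,i=5, bit1=0)
  nb .....: next=#  (t=2,i=15, bit0=1)
  bits 01001001011110111011100001101101 = 1232844909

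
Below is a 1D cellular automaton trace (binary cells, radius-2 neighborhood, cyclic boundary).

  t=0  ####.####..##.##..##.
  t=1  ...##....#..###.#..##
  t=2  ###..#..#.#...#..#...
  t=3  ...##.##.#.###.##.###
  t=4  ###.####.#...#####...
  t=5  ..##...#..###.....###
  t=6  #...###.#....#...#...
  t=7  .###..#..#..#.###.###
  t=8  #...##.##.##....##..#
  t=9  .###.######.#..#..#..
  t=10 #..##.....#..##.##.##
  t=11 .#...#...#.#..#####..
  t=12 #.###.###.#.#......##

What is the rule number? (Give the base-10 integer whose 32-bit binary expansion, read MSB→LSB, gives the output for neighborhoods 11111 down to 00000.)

728114956

  [31] ##### => .  t=4,i=15
  [30] ####. => .  t=0,i=2
  [29] ###.# => #  t=0,i=3
  [28] ###.. => .  t=0,i=8
  [27] ##.## => #  t=0,i=4
  [26] ##.#. => .  t=1,i=15
  [25] ##..# => #  t=0,i=9
  [24] ##... => #  t=1,i=0
  [23] #.### => .  t=0,i=0
  [22] #.##. => #  t=0,i=14
  [21] #.#.# => #  t=3,i=9
  [20] #.#.. => .  t=1,i=16
  [19] #..## => .  t=0,i=10
  [18] #..#. => #  t=2,i=4
  [17] #...# => #  t=1,i=1
  [16] #.... => .  t=1,i=6
  [15] .#### => .  t=0,i=1
  [14] .###. => .  t=1,i=13
  [13] .##.# => #  t=0,i=12
  [12] .##.. => .  t=0,i=15
  [11] .#.## => .  t=3,i=10
  [10] .#.#. => #  t=2,i=9
  [9] .#..# => #  t=1,i=10
  [8] .#... => #  t=2,i=11
  [7] ..### => .  t=1,i=12
  [6] ..##. => .  t=0,i=11
  [5] ..#.# => .  t=2,i=8
  [4] ..#.. => .  t=1,i=9
  [3] ...## => #  t=1,i=2
  [2] ...#. => #  t=1,i=8
  [1] ....# => .  t=1,i=7
  [0] ..... => .  t=5,i=15
  bits 00101011011001100010011100001100 = 728114956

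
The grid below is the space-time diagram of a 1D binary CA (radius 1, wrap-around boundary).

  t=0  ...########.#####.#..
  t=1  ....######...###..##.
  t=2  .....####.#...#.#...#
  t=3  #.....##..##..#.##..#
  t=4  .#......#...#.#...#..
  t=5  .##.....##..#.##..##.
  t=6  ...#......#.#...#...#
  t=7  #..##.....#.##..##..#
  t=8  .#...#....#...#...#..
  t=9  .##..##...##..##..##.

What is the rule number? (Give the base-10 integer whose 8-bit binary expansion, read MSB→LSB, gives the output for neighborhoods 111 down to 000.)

148

  ###|#  b7=1 t=0,i=4
  ##.|.  b6=0 t=0,i=10
  #.#|.  b5=0 t=0,i=11
  #..|#  b4=1 t=0,i=19
  .##|.  b3=0 t=0,i=3
  .#.|#  b2=1 t=0,i=18
  ..#|.  b1=0 t=0,i=2
  ...|.  b0=0 t=0,i=0
  bits 10010100 = 148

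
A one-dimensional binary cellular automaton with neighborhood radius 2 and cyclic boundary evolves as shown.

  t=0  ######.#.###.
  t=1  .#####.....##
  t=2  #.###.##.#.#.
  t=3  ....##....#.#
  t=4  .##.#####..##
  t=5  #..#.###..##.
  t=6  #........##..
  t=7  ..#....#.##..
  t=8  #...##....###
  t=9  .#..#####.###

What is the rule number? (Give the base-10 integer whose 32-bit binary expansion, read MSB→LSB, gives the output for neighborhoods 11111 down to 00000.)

  #####|#  b31=1 t=0,i=2
  ####.|#  b30=1 t=0,i=4
  ###.#|#  b29=1 t=0,i=5
  ###..|.  b28=0 t=1,i=5
  ##.##|#  b27=1 t=0,i=12
  ##.#.|.  b26=0 t=0,i=6
  ##..#|.  b25=0 t=4,i=9
  ##...|#  b24=1 t=1,i=6
  #.###|.  b23=0 t=0,i=0
  #.##.|.  b22=0 t=2,i=6
  #.#.#|.  b21=0 t=0,i=7
  #.#..|#  b20=1 t=3,i=12
  #..##|#  b19=1 t=4,i=10
  #..#.|.  b18=0 t=5,i=2
  #...#|.  b17=0 t=8,i=2
  #....|#  b16=1 t=1,i=7
  .####|#  b15=1 t=0,i=1
  .###.|.  b14=0 t=0,i=10
  .##.#|.  b13=0 t=1,i=12
  .##..|#  b12=1 t=3,i=5
  .#.##|.  b11=0 t=0,i=8
  .#.#.|#  b10=1 t=2,i=10
  .#..#|.  b9=0 t=5,i=1
  .#...|.  b8=0 t=3,i=0
  ..###|#  b7=1 t=8,i=10
  ..##.|#  b6=1 t=1,i=11
  ..#.#|.  b5=0 t=3,i=10
  ..#..|.  b4=0 t=6,i=0
  ...##|.  b3=0 t=1,i=10
  ...#.|.  b2=0 t=3,i=9
  ....#|#  b1=1 t=1,i=9
  .....|.  b0=0 t=1,i=8
  bits 11101001000110011001010011000010 = 3910767810

3910767810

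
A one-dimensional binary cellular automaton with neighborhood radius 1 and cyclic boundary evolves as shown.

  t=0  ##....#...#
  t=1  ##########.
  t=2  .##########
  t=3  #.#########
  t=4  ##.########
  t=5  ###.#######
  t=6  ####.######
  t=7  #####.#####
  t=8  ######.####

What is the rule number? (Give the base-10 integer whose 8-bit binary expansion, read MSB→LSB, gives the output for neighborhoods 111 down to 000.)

  nb ###: next=#  (t=0,i=0, bit7=1)
  nb ##.: next=#  (t=0,i=1, bit6=1)
  nb #.#: next=#  (t=1,i=10, bit5=1)
  nb #..: next=#  (t=0,i=2, bit4=1)
  nb .##: next=.  (t=0,i=10, bit3=0)
  nb .#.: next=#  (t=0,i=6, bit2=1)
  nb ..#: next=#  (t=0,i=5, bit1=1)
  nb ...: next=#  (t=0,i=3, bit0=1)
  bits 11110111 = 247

247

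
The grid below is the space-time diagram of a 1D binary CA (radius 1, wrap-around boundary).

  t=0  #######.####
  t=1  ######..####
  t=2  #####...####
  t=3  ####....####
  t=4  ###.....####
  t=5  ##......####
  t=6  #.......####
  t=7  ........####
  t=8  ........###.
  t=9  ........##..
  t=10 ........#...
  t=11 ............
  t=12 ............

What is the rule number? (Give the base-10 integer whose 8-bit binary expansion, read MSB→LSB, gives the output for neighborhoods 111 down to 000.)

  nb ###: next=#  (t=0,i=0, bit7=1)
  nb ##.: next=.  (t=0,i=6, bit6=0)
  nb #.#: next=.  (t=0,i=7, bit5=0)
  nb #..: next=.  (t=1,i=6, bit4=0)
  nb .##: next=#  (t=0,i=8, bit3=1)
  nb .#.: next=.  (t=10,i=8, bit2=0)
  nb ..#: next=.  (t=1,i=7, bit1=0)
  nb ...: next=.  (t=2,i=6, bit0=0)
  bits 10001000 = 136

136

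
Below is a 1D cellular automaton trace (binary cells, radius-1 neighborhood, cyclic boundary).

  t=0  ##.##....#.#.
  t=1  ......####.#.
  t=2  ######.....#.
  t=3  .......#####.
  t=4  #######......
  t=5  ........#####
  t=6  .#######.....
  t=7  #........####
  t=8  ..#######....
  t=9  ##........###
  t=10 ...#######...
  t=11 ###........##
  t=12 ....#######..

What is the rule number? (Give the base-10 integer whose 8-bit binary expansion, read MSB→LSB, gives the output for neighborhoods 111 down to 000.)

  ### -> .   bit 7 = 0  t=1,i=7
  ##. -> .   bit 6 = 0  t=0,i=1
  #.# -> .   bit 5 = 0  t=0,i=2
  #.. -> .   bit 4 = 0  t=0,i=5
  .## -> .   bit 3 = 0  t=0,i=0
  .#. -> #   bit 2 = 1  t=0,i=9
  ..# -> #   bit 1 = 1  t=0,i=8
  ... -> #   bit 0 = 1  t=0,i=6
  bits 00000111 = 7

7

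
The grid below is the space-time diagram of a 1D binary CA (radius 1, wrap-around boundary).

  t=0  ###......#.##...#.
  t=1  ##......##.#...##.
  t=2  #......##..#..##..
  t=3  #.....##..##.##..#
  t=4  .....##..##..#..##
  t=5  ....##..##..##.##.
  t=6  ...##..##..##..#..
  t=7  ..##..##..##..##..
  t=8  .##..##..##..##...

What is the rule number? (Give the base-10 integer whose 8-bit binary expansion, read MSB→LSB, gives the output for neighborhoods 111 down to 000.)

142

  [7] ### => #  t=0,i=1
  [6] ##. => .  t=0,i=2
  [5] #.# => .  t=0,i=10
  [4] #.. => .  t=0,i=3
  [3] .## => #  t=0,i=0
  [2] .#. => #  t=0,i=9
  [1] ..# => #  t=0,i=8
  [0] ... => .  t=0,i=4
  bits 10001110 = 142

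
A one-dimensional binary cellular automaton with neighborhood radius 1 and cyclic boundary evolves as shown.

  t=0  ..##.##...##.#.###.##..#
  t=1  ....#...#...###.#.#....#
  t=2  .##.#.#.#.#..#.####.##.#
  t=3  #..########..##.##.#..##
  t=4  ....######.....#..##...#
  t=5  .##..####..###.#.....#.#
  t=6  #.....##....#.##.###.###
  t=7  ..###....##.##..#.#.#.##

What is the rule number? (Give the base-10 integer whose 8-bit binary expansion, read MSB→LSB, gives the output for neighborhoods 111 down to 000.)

165

  [7] ### => #  t=0,i=16
  [6] ##. => .  t=0,i=3
  [5] #.# => #  t=0,i=4
  [4] #.. => .  t=0,i=0
  [3] .## => .  t=0,i=2
  [2] .#. => #  t=0,i=13
  [1] ..# => .  t=0,i=1
  [0] ... => #  t=0,i=8
  bits 10100101 = 165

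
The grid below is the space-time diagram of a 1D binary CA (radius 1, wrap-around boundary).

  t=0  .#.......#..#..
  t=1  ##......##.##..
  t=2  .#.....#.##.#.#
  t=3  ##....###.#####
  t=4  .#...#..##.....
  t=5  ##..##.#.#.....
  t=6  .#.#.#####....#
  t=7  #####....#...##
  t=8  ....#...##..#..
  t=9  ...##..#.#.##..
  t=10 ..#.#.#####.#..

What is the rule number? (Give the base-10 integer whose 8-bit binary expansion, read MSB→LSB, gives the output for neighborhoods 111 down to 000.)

  ###|.  b7=0 t=3,i=0
  ##.|#  b6=1 t=1,i=1
  #.#|#  b5=1 t=1,i=10
  #..|.  b4=0 t=0,i=2
  .##|.  b3=0 t=1,i=0
  .#.|#  b2=1 t=0,i=1
  ..#|#  b1=1 t=0,i=0
  ...|.  b0=0 t=0,i=3
  bits 01100110 = 102

102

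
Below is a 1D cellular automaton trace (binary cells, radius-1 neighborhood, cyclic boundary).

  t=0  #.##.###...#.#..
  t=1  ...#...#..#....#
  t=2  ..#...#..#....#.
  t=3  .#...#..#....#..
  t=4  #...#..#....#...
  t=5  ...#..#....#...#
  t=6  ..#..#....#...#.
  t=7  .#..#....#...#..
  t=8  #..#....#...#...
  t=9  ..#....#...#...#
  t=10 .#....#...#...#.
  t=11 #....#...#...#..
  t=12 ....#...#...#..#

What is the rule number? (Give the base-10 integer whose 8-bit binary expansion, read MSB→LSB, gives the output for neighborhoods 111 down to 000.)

  ###|.  b7=0 t=0,i=6
  ##.|#  b6=1 t=0,i=3
  #.#|.  b5=0 t=0,i=1
  #..|.  b4=0 t=0,i=8
  .##|.  b3=0 t=0,i=2
  .#.|.  b2=0 t=0,i=0
  ..#|#  b1=1 t=0,i=10
  ...|.  b0=0 t=0,i=9
  bits 01000010 = 66

66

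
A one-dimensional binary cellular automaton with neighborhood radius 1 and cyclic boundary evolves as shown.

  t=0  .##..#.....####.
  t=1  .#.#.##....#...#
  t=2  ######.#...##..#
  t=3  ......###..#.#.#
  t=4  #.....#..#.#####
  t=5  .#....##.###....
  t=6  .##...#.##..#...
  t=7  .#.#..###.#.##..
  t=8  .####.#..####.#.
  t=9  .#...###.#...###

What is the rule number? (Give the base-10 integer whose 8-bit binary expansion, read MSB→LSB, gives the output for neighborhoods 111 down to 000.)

  ### -> .   bit 7 = 0  t=0,i=12
  ##. -> .   bit 6 = 0  t=0,i=2
  #.# -> #   bit 5 = 1  t=1,i=0
  #.. -> #   bit 4 = 1  t=0,i=3
  .## -> #   bit 3 = 1  t=0,i=1
  .#. -> #   bit 2 = 1  t=0,i=5
  ..# -> .   bit 1 = 0  t=0,i=0
  ... -> .   bit 0 = 0  t=0,i=7
  bits 00111100 = 60

60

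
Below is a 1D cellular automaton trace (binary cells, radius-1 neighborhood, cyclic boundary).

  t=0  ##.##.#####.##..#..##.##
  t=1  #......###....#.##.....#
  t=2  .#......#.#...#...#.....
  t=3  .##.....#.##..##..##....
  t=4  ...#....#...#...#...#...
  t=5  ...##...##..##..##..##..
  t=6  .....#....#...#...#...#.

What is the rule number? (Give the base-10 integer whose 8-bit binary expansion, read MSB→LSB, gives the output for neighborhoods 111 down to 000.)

  ###|#  b7=1 t=0,i=0
  ##.|.  b6=0 t=0,i=1
  #.#|.  b5=0 t=0,i=2
  #..|#  b4=1 t=0,i=14
  .##|.  b3=0 t=0,i=3
  .#.|#  b2=1 t=0,i=16
  ..#|.  b1=0 t=0,i=15
  ...|.  b0=0 t=1,i=2
  bits 10010100 = 148

148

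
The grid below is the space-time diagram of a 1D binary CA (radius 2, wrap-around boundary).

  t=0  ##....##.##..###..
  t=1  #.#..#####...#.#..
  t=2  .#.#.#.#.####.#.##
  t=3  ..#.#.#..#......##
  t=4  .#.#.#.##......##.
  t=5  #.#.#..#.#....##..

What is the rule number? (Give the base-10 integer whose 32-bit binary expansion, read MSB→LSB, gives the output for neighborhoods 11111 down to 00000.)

2579900108

  #####|#  b31=1 t=1,i=7
  ####.|.  b30=0 t=1,i=8
  ###.#|.  b29=0 t=2,i=12
  ###..|#  b28=1 t=0,i=15
  ##.##|#  b27=1 t=0,i=8
  ##.#.|.  b26=0 t=2,i=0
  ##..#|.  b25=0 t=0,i=11
  ##...|#  b24=1 t=0,i=2
  #.###|#  b23=1 t=2,i=9
  #.##.|#  b22=1 t=0,i=9
  #.#.#|.  b21=0 t=2,i=1
  #.#..|.  b20=0 t=1,i=2
  #..##|.  b19=0 t=0,i=12
  #..#.|#  b18=1 t=1,i=17
  #...#|#  b17=1 t=1,i=11
  #....|.  b16=0 t=0,i=3
  .####|.  b15=0 t=1,i=6
  .###.|.  b14=0 t=0,i=14
  .##.#|#  b13=1 t=0,i=7
  .##..|.  b12=0 t=0,i=1
  .#.##|.  b11=0 t=2,i=8
  .#.#.|#  b10=1 t=1,i=1
  .#..#|#  b9=1 t=1,i=3
  .#...|.  b8=0 t=3,i=10
  ..###|#  b7=1 t=0,i=13
  ..##.|#  b6=1 t=0,i=0
  ..#.#|.  b5=0 t=1,i=0
  ..#..|.  b4=0 t=3,i=9
  ...##|#  b3=1 t=0,i=5
  ...#.|#  b2=1 t=1,i=12
  ....#|.  b1=0 t=0,i=4
  .....|.  b0=0 t=3,i=12
  bits 10011001110001100010011011001100 = 2579900108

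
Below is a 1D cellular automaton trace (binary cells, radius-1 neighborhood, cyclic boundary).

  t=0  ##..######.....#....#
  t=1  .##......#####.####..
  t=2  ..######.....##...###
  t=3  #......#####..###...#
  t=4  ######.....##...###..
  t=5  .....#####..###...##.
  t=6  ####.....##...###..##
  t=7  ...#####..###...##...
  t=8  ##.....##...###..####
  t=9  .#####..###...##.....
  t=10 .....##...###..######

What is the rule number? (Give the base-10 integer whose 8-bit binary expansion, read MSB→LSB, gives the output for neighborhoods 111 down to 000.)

  ###|.  b7=0 t=0,i=0
  ##.|#  b6=1 t=0,i=1
  #.#|#  b5=1 t=1,i=14
  #..|#  b4=1 t=0,i=2
  .##|.  b3=0 t=0,i=4
  .#.|#  b2=1 t=0,i=15
  ..#|.  b1=0 t=0,i=3
  ...|#  b0=1 t=0,i=11
  bits 01110101 = 117

117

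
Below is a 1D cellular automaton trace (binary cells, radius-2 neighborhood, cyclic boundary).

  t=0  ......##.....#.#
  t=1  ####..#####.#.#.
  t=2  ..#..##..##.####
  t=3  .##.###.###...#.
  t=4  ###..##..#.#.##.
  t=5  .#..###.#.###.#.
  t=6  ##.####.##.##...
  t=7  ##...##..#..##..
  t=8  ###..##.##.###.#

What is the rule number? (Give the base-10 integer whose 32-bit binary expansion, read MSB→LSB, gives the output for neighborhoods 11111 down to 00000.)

  nb #####: next=.  (t=1,i=8, bit31=0)
  nb ####.: next=#  (t=1,i=2, bit30=1)
  nb ###.#: next=#  (t=1,i=10, bit29=1)
  nb ###..: next=.  (t=1,i=3, bit28=0)
  nb ##.##: next=.  (t=2,i=11, bit27=0)
  nb ##.#.: next=.  (t=1,i=11, bit26=0)
  nb ##..#: next=.  (t=1,i=4, bit25=0)
  nb ##...: next=#  (t=0,i=8, bit24=1)
  nb #.###: next=.  (t=1,i=0, bit23=0)
  nb #.##.: next=.  (t=4,i=13, bit22=0)
  nb #.#.#: next=#  (t=1,i=12, bit21=1)
  nb #.#..: next=.  (t=0,i=15, bit20=0)
  nb #..##: next=#  (t=1,i=5, bit19=1)
  nb #..#.: next=#  (t=2,i=1, bit18=1)
  nb #...#: next=.  (t=3,i=12, bit17=0)
  nb #....: next=#  (t=0,i=1, bit16=1)
  nb .####: next=.  (t=1,i=1, bit15=0)
  nb .###.: next=#  (t=3,i=5, bit14=1)
  nb .##.#: next=#  (t=2,i=10, bit13=1)
  nb .##..: next=#  (t=0,i=7, bit12=1)
  nb .#.##: next=#  (t=1,i=15, bit11=1)
  nb .#.#.: next=#  (t=0,i=14, bit10=1)
  nb .#..#: next=.  (t=2,i=3, bit9=0)
  nb .#...: next=#  (t=0,i=0, bit8=1)
  nb ..###: next=#  (t=1,i=6, bit7=1)
  nb ..##.: next=#  (t=0,i=6, bit6=1)
  nb ..#.#: next=.  (t=0,i=13, bit5=0)
  nb ..#..: next=#  (t=2,i=2, bit4=1)
  nb ...##: next=.  (t=0,i=5, bit3=0)
  nb ...#.: next=#  (t=0,i=12, bit2=1)
  nb ....#: next=.  (t=0,i=4, bit1=0)
  nb .....: next=#  (t=0,i=2, bit0=1)
  bits 01100001001011010111110111010101 = 1630371285

1630371285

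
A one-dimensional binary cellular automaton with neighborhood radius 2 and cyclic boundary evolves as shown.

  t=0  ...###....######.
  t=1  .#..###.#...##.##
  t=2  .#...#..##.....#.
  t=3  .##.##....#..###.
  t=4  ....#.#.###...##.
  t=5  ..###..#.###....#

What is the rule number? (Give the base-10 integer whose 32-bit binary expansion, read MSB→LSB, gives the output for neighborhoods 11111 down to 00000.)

  #####|#  b31=1 t=0,i=12
  ####.|.  b30=0 t=0,i=14
  ###.#|.  b29=0 t=1,i=6
  ###..|#  b28=1 t=0,i=5
  ##.##|.  b27=0 t=1,i=14
  ##.#.|.  b26=0 t=1,i=0
  ##..#|.  b25=0 t=3,i=16
  ##...|#  b24=1 t=0,i=6
  #.###|.  b23=0 t=4,i=8
  #.##.|#  b22=1 t=1,i=15
  #.#.#|.  b21=0 t=4,i=6
  #.#..|#  b20=1 t=1,i=1
  #..##|.  b19=0 t=1,i=3
  #..#.|.  b18=0 t=2,i=0
  #...#|.  b17=0 t=1,i=10
  #....|.  b16=0 t=0,i=0
  .####|.  b15=0 t=0,i=11
  .###.|#  b14=1 t=0,i=4
  .##.#|.  b13=0 t=1,i=13
  .##..|.  b12=0 t=2,i=9
  .#.##|#  b11=1 t=4,i=7
  .#.#.|.  b10=0 t=4,i=5
  .#..#|.  b9=0 t=1,i=2
  .#...|#  b8=1 t=1,i=9
  ..###|.  b7=0 t=0,i=3
  ..##.|.  b6=0 t=1,i=12
  ..#.#|#  b5=1 t=4,i=4
  ..#..|#  b4=1 t=2,i=1
  ...##|.  b3=0 t=0,i=2
  ...#.|#  b2=1 t=2,i=4
  ....#|#  b1=1 t=0,i=1
  .....|.  b0=0 t=2,i=12
  bits 10010001010100000100100100110110 = 2437957942

2437957942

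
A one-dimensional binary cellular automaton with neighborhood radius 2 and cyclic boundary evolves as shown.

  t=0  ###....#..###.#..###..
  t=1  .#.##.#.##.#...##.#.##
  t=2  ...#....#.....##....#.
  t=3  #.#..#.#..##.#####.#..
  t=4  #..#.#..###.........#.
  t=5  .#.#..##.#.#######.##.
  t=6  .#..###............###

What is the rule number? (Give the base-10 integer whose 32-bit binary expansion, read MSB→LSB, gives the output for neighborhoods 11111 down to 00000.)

55136877

  #####|.  b31=0 t=3,i=15
  ####.|.  b30=0 t=3,i=16
  ###.#|.  b29=0 t=0,i=12
  ###..|.  b28=0 t=0,i=2
  ##.##|.  b27=0 t=3,i=12
  ##.#.|.  b26=0 t=0,i=13
  ##..#|#  b25=1 t=0,i=20
  ##...|#  b24=1 t=0,i=3
  #.###|.  b23=0 t=3,i=13
  #.##.|#  b22=1 t=1,i=3
  #.#.#|.  b21=0 t=1,i=1
  #.#..|.  b20=0 t=0,i=14
  #..##|#  b19=1 t=0,i=9
  #..#.|.  b18=0 t=3,i=4
  #...#|.  b17=0 t=1,i=13
  #....|#  b16=1 t=0,i=4
  .####|.  b15=0 t=3,i=14
  .###.|#  b14=1 t=0,i=1
  .##.#|.  b13=0 t=1,i=4
  .##..|#  b12=1 t=2,i=15
  .#.##|.  b11=0 t=1,i=2
  .#.#.|.  b10=0 t=3,i=1
  .#..#|#  b9=1 t=0,i=8
  .#...|.  b8=0 t=1,i=12
  ..###|.  b7=0 t=0,i=0
  ..##.|#  b6=1 t=1,i=15
  ..#.#|#  b5=1 t=3,i=0
  ..#..|.  b4=0 t=0,i=7
  ...##|#  b3=1 t=1,i=14
  ...#.|#  b2=1 t=0,i=6
  ....#|.  b1=0 t=0,i=5
  .....|#  b0=1 t=2,i=11
  bits 00000011010010010101001001101101 = 55136877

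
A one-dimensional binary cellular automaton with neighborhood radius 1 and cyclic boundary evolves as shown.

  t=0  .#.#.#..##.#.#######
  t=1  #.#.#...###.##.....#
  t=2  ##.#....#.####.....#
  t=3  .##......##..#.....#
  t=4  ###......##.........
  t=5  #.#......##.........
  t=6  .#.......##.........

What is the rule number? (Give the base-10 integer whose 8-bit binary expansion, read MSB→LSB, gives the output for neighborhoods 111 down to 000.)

  [7] ### => .  t=0,i=14
  [6] ##. => #  t=0,i=9
  [5] #.# => #  t=0,i=0
  [4] #.. => .  t=0,i=6
  [3] .## => #  t=0,i=8
  [2] .#. => .  t=0,i=1
  [1] ..# => .  t=0,i=7
  [0] ... => .  t=1,i=6
  bits 01101000 = 104

104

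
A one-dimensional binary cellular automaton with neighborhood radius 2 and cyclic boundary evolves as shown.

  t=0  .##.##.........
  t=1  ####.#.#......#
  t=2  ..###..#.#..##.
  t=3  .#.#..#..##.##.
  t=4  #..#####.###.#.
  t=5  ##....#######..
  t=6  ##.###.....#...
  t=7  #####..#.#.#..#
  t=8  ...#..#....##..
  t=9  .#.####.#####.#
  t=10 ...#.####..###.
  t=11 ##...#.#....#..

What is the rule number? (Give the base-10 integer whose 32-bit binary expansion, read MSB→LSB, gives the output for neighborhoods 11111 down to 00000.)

  nb #####: next=.  (t=1,i=1, bit31=0)
  nb ####.: next=#  (t=1,i=2, bit30=1)
  nb ###.#: next=#  (t=1,i=3, bit29=1)
  nb ###..: next=.  (t=2,i=4, bit28=0)
  nb ##.##: next=#  (t=0,i=3, bit27=1)
  nb ##.#.: next=#  (t=1,i=4, bit26=1)
  nb ##..#: next=.  (t=2,i=5, bit25=0)
  nb ##...: next=.  (t=0,i=6, bit24=0)
  nb #.###: next=#  (t=4,i=9, bit23=1)
  nb #.##.: next=.  (t=0,i=4, bit22=0)
  nb #.#.#: next=.  (t=1,i=5, bit21=0)
  nb #.#..: next=#  (t=1,i=7, bit20=1)
  nb #..##: next=.  (t=2,i=11, bit19=0)
  nb #..#.: next=#  (t=2,i=6, bit18=1)
  nb #...#: next=.  (t=2,i=0, bit17=0)
  nb #....: next=#  (t=0,i=7, bit16=1)
  nb .####: next=.  (t=1,i=0, bit15=0)
  nb .###.: next=#  (t=2,i=3, bit14=1)
  nb .##.#: next=#  (t=0,i=2, bit13=1)
  nb .##..: next=#  (t=0,i=5, bit12=1)
  nb .#.##: next=.  (t=9,i=2, bit11=0)
  nb .#.#.: next=.  (t=1,i=6, bit10=0)
  nb .#..#: next=#  (t=2,i=10, bit9=1)
  nb .#...: next=.  (t=1,i=8, bit8=0)
  nb ..###: next=.  (t=1,i=14, bit7=0)
  nb ..##.: next=#  (t=0,i=1, bit6=1)
  nb ..#.#: next=.  (t=2,i=7, bit5=0)
  nb ..#..: next=#  (t=3,i=6, bit4=1)
  nb ...##: next=#  (t=0,i=0, bit3=1)
  nb ...#.: next=.  (t=6,i=10, bit2=0)
  nb ....#: next=#  (t=0,i=14, bit1=1)
  nb .....: next=.  (t=0,i=8, bit0=0)
  bits 01101100100101010111001001011010 = 1821733466

1821733466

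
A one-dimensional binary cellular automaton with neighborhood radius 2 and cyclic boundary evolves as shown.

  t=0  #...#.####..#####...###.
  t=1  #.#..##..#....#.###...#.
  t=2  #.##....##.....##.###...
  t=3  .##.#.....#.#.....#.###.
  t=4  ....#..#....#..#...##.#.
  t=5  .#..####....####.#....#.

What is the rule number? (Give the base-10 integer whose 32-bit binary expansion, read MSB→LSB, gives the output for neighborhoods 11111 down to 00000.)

2985691665

  ##### -> #   bit 31 = 1  t=0,i=14
  ####. -> .   bit 30 = 0  t=0,i=8
  ###.# -> #   bit 29 = 1  t=0,i=22
  ###.. -> #   bit 28 = 1  t=0,i=9
  ##.## -> .   bit 27 = 0  t=2,i=17
  ##.#. -> .   bit 26 = 0  t=0,i=23
  ##..# -> .   bit 25 = 0  t=0,i=10
  ##... -> #   bit 24 = 1  t=0,i=17
  #.### -> #   bit 23 = 1  t=0,i=6
  #.##. -> #   bit 22 = 1  t=2,i=2
  #.#.# -> #   bit 21 = 1  t=1,i=0
  #.#.. -> #   bit 20 = 1  t=0,i=0
  #..## -> .   bit 19 = 0  t=0,i=11
  #..#. -> #   bit 18 = 1  t=1,i=8
  #...# -> #   bit 17 = 1  t=0,i=2
  #.... -> .   bit 16 = 0  t=1,i=11
  .#### -> .   bit 15 = 0  t=0,i=7
  .###. -> .   bit 14 = 0  t=0,i=21
  .##.# -> .   bit 13 = 0  t=2,i=16
  .##.. -> .   bit 12 = 0  t=1,i=6
  .#.## -> #   bit 11 = 1  t=0,i=5
  .#.#. -> .   bit 10 = 0  t=1,i=1
  .#..# -> #   bit 9 = 1  t=1,i=3
  .#... -> .   bit 8 = 0  t=0,i=1
  ..### -> .   bit 7 = 0  t=0,i=12
  ..##. -> .   bit 6 = 0  t=1,i=5
  ..#.# -> .   bit 5 = 0  t=0,i=4
  ..#.. -> #   bit 4 = 1  t=1,i=9
  ...## -> .   bit 3 = 0  t=0,i=19
  ...#. -> .   bit 2 = 0  t=0,i=3
  ....# -> .   bit 1 = 0  t=1,i=12
  ..... -> #   bit 0 = 1  t=2,i=12
  bits 10110001111101100000101000010001 = 2985691665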